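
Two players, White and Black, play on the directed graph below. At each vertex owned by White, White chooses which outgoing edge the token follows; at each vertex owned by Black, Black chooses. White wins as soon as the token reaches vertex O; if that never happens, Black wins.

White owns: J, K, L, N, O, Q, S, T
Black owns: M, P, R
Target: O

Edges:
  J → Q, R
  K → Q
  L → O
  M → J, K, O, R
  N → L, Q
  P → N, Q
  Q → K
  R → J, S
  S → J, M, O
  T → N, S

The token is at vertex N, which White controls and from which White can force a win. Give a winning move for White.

L

A0 = {O}
A1: add {L, S} — L (White) has L→O; S (White) has S→O.
A2: add {N, T} — N (White) has N→L; T (White) has T→S.
A3 = A2; e.g. J (White) has no edge into A2. Fixed point.
From N, successor L is in the attractor (rank 1); the other successor Q is not.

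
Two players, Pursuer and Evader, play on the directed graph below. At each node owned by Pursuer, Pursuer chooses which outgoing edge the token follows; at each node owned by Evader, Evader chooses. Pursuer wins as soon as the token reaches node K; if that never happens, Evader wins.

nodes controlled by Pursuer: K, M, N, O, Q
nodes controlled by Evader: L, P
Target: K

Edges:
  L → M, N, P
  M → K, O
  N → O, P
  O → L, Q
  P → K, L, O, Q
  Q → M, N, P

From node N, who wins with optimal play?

A0 = {K}
A1: add {M} — M (Pursuer) has M→K.
A2: add {Q} — Q (Pursuer) has Q→M.
A3: add {O} — O (Pursuer) has O→Q.
A4: add {N} — N (Pursuer) has N→O.
A5 = A4; e.g. L (Evader) can still go to P. Fixed point.
N ∈ A4, so Pursuer can force the target.

Pursuer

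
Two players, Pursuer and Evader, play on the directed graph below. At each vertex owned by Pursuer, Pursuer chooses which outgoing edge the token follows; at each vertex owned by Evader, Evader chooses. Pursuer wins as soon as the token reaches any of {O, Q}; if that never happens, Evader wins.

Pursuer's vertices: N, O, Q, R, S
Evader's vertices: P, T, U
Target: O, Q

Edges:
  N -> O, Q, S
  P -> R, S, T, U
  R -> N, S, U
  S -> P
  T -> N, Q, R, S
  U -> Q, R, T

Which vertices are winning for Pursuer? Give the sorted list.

A0 = {O, Q}
A1: add {N} — N (Pursuer) has N→O.
A2: add {R} — R (Pursuer) has R→N.
A3 = A2; e.g. P (Evader) can still go to S. Fixed point.
Pursuer's winning region = {N, O, Q, R}.

N, O, Q, R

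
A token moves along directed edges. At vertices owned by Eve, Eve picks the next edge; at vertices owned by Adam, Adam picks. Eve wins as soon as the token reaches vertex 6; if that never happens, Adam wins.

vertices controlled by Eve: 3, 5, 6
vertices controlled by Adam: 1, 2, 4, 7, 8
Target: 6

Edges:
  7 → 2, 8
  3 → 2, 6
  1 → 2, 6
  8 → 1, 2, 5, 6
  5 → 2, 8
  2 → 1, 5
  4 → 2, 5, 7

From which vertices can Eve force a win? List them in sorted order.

A0 = {6}
A1: add {3} — 3 (Eve) has 3→6.
A2 = A1; e.g. 1 (Adam) can still go to 2. Fixed point.
Eve's winning region = {3, 6}.

3, 6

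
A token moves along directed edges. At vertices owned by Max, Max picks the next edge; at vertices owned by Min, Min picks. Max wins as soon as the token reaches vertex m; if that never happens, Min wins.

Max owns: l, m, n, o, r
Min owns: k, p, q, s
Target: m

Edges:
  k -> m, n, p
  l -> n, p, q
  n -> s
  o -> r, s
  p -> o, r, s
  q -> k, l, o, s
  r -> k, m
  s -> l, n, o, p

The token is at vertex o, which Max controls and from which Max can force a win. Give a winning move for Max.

r

A0 = {m}
A1: add {r} — r (Max) has r→m.
A2: add {o} — o (Max) has o→r.
A3 = A2; e.g. k (Min) can still go to n. Fixed point.
From o, successor r is in the attractor (rank 1); the other successor s is not.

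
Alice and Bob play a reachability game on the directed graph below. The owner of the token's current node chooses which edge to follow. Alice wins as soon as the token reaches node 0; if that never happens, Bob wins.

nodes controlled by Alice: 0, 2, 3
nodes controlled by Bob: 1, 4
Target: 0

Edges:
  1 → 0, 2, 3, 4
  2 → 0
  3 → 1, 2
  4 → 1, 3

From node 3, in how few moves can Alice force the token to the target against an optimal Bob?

2

A0 = {0}
A1: add {2} — 2 (Alice) has 2→0.
A2: add {3} — 3 (Alice) has 3→2.
A3 = A2; e.g. 1 (Bob) can still go to 4. Fixed point.
3 enters the attractor at level 2, so Alice can force the target in 2 moves from there.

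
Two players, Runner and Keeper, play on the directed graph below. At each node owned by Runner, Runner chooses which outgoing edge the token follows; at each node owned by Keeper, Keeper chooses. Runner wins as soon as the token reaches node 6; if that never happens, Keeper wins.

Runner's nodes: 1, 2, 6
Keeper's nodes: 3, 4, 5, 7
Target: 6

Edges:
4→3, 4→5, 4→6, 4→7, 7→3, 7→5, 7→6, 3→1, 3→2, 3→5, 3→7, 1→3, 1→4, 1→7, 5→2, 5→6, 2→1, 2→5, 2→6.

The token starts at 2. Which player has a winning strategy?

A0 = {6}
A1: add {2} — 2 (Runner) has 2→6.
2 ∈ A1, so Runner can force the target.

Runner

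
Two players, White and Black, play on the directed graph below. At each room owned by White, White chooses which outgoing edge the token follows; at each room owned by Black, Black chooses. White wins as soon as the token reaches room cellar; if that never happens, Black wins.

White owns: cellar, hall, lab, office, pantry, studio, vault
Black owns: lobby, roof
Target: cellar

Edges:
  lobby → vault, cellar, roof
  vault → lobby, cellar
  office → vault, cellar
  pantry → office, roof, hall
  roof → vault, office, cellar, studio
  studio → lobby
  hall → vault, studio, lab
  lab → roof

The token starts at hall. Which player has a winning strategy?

White

A0 = {cellar}
A1: add {office, vault} — vault (White) has vault→cellar; office (White) has office→cellar.
A2: add {hall, pantry} — pantry (White) has pantry→office; hall (White) has hall→vault.
A3 = A2; e.g. lobby (Black) can still go to roof. Fixed point.
hall ∈ A2, so White can force the target.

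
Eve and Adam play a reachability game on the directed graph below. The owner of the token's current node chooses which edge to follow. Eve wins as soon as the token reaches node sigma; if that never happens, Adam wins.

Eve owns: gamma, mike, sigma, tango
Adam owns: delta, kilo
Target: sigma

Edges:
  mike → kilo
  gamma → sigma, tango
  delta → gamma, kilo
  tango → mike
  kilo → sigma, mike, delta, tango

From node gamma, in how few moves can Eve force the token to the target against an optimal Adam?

1

A0 = {sigma}
A1: add {gamma} — gamma (Eve) has gamma→sigma.
A2 = A1; e.g. mike (Eve) has no edge into A1. Fixed point.
gamma enters the attractor at level 1, so Eve can force the target in 1 move from there.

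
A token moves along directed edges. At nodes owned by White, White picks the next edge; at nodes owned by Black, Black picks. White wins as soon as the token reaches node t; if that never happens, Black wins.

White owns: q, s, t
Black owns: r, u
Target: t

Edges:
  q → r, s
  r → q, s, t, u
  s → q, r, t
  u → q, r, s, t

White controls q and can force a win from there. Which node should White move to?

s

A0 = {t}
A1: add {s} — s (White) has s→t.
A2: add {q} — q (White) has q→s.
A3 = A2; e.g. r (Black) can still go to u. Fixed point.
From q, successor s is in the attractor (rank 1); the other successor r is not.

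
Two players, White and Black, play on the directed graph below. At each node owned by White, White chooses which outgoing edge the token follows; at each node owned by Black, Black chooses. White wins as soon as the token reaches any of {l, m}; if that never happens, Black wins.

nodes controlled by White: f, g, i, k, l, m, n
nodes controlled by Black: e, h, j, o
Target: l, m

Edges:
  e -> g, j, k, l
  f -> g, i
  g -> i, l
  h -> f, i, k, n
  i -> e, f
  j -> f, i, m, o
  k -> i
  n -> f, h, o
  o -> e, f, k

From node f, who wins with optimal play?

White

A0 = {l, m}
A1: add {g} — g (White) has g→l.
A2: add {f} — f (White) has f→g.
f ∈ A2, so White can force the target.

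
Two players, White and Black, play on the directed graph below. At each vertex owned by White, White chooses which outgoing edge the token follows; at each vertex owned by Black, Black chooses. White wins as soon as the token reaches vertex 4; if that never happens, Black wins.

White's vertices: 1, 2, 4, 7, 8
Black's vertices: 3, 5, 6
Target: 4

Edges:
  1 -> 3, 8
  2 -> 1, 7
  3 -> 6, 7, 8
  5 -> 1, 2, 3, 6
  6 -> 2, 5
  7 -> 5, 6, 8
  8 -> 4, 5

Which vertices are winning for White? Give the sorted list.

1, 2, 4, 7, 8

A0 = {4}
A1: add {8} — 8 (White) has 8→4.
A2: add {1, 7} — 1 (White) has 1→8; 7 (White) has 7→8.
A3: add {2} — 2 (White) has 2→1.
A4 = A3; e.g. 3 (Black) can still go to 6. Fixed point.
White's winning region = {1, 2, 4, 7, 8}.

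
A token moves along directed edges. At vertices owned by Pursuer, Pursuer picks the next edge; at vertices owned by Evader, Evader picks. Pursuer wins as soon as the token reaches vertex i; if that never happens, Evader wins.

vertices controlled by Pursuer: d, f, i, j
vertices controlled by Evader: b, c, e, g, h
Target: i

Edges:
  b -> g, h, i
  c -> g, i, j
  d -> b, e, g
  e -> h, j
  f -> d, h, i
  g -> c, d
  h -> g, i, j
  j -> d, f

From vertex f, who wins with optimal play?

A0 = {i}
A1: add {f} — f (Pursuer) has f→i.
f ∈ A1, so Pursuer can force the target.

Pursuer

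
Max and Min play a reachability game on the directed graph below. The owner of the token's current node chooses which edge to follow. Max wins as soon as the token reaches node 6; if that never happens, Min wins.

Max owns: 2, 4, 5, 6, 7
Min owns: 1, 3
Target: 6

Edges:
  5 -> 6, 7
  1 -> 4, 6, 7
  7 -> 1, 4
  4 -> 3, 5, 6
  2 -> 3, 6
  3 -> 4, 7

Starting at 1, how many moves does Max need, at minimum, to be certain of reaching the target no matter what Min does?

3

A0 = {6}
A1: add {2, 4, 5} — 2 (Max) has 2→6; 4 (Max) has 4→6; 5 (Max) has 5→6.
A2: add {7} — 7 (Max) has 7→4.
A3: add {1, 3} — 1 (Min): all of {4, 6, 7} already in; 3 (Min): all of {4, 7} already in.
A3 = all vertices. Fixed point.
1 enters the attractor at level 3, so Max can force the target in 3 moves from there.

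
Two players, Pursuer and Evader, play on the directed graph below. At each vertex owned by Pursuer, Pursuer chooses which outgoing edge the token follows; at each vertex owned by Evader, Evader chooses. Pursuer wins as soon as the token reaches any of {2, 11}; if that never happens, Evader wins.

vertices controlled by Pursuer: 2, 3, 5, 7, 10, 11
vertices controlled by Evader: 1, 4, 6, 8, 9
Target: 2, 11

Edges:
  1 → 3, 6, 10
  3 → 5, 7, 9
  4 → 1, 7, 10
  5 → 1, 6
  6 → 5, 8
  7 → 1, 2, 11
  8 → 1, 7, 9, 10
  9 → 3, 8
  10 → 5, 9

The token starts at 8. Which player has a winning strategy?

A0 = {2, 11}
A1: add {7} — 7 (Pursuer) has 7→2.
A2: add {3} — 3 (Pursuer) has 3→7.
A3 = A2; e.g. 1 (Evader) can still go to 6. Fixed point.
8 never enters the attractor, so Evader can avoid the target forever.

Evader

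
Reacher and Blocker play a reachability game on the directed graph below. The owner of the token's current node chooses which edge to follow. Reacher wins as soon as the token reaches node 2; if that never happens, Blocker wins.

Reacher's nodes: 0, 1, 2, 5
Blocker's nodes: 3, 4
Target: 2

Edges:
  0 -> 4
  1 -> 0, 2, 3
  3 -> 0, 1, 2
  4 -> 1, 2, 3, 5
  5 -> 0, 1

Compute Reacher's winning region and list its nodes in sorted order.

A0 = {2}
A1: add {1} — 1 (Reacher) has 1→2.
A2: add {5} — 5 (Reacher) has 5→1.
A3 = A2; e.g. 0 (Reacher) has no edge into A2. Fixed point.
Reacher's winning region = {1, 2, 5}.

1, 2, 5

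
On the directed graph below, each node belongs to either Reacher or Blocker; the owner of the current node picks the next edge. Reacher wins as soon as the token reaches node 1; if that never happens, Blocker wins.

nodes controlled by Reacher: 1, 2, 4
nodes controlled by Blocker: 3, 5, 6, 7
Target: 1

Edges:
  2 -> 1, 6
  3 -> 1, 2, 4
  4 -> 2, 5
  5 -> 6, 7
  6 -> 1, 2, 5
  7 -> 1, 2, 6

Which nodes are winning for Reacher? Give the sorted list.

1, 2, 3, 4

A0 = {1}
A1: add {2} — 2 (Reacher) has 2→1.
A2: add {4} — 4 (Reacher) has 4→2.
A3: add {3} — 3 (Blocker): all of {1, 2, 4} already in.
A4 = A3; e.g. 5 (Blocker) can still go to 6. Fixed point.
Reacher's winning region = {1, 2, 3, 4}.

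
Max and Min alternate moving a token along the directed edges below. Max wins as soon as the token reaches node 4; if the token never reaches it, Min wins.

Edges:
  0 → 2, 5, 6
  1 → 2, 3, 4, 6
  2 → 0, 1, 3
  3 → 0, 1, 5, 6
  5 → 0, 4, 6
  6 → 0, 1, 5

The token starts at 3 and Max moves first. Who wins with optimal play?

Track states (vertex, player-to-move).
A0 = {(4,Max), (4,Min)}
A1: add {(1,Max), (5,Max)}.
A2 = A1; e.g. (0,Max) stays out. (3,Max) never enters ⇒ Min avoids the target.

Min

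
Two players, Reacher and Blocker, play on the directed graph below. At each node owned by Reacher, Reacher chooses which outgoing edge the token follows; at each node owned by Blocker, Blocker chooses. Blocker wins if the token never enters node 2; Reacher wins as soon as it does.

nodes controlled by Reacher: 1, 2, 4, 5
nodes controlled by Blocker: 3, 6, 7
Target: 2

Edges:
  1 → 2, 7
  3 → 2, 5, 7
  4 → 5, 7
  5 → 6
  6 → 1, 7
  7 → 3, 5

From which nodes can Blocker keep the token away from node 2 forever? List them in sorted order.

3, 4, 5, 6, 7

A0 = {2}
A1: add {1} — 1 (Reacher) has 1→2.
A2 = A1; e.g. 3 (Blocker) can still go to 5. Fixed point.
Reacher's attractor = {1, 2}; Blocker avoids the target exactly from the complement.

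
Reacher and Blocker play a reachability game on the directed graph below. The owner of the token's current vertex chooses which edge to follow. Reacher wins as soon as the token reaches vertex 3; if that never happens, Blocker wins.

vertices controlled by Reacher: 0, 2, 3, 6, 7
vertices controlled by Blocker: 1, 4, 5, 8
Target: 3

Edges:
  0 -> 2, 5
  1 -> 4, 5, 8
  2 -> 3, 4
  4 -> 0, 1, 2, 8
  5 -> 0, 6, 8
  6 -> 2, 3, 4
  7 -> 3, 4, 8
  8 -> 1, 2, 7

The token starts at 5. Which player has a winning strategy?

A0 = {3}
A1: add {2, 6, 7} — 2 (Reacher) has 2→3; 6 (Reacher) has 6→3; 7 (Reacher) has 7→3.
A2: add {0} — 0 (Reacher) has 0→2.
A3 = A2; e.g. 1 (Blocker) can still go to 4. Fixed point.
5 never enters the attractor, so Blocker can avoid the target forever.

Blocker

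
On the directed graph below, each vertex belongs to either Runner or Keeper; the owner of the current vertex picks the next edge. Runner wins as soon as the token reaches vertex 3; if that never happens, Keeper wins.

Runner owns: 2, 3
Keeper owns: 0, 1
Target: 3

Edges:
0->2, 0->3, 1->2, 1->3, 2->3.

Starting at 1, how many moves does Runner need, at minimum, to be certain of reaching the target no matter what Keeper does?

A0 = {3}
A1: add {2} — 2 (Runner) has 2→3.
A2: add {0, 1} — 0 (Keeper): all of {2, 3} already in; 1 (Keeper): all of {2, 3} already in.
A2 = all vertices. Fixed point.
1 enters the attractor at level 2, so Runner can force the target in 2 moves from there.

2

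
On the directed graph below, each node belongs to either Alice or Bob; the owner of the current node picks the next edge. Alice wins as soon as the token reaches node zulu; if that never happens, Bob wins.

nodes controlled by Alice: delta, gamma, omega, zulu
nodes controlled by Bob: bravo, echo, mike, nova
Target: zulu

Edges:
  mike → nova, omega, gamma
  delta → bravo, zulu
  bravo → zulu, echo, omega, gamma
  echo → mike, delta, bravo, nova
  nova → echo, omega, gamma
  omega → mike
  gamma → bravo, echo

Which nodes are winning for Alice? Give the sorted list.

A0 = {zulu}
A1: add {delta} — delta (Alice) has delta→zulu.
A2 = A1; e.g. mike (Bob) can still go to nova. Fixed point.
Alice's winning region = {delta, zulu}.

delta, zulu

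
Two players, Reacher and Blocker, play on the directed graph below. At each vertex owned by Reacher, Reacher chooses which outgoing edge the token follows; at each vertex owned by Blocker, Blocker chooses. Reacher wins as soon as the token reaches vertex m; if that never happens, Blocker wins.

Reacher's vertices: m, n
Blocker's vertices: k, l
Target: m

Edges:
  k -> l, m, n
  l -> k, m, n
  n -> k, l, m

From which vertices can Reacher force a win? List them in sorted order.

A0 = {m}
A1: add {n} — n (Reacher) has n→m.
A2 = A1; e.g. k (Blocker) can still go to l. Fixed point.
Reacher's winning region = {m, n}.

m, n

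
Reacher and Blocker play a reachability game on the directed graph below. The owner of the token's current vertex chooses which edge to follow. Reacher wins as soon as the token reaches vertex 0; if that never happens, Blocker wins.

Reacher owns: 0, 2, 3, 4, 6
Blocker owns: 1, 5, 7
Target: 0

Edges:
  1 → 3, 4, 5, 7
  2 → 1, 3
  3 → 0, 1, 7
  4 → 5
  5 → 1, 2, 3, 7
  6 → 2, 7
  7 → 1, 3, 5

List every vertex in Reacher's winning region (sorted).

0, 2, 3, 6

A0 = {0}
A1: add {3} — 3 (Reacher) has 3→0.
A2: add {2} — 2 (Reacher) has 2→3.
A3: add {6} — 6 (Reacher) has 6→2.
A4 = A3; e.g. 1 (Blocker) can still go to 4. Fixed point.
Reacher's winning region = {0, 2, 3, 6}.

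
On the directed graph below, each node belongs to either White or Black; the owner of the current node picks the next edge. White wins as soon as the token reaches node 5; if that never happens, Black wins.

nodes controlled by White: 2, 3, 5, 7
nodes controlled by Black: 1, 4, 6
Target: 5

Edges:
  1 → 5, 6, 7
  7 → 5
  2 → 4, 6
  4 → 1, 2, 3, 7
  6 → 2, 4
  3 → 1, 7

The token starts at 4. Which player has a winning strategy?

A0 = {5}
A1: add {7} — 7 (White) has 7→5.
A2: add {3} — 3 (White) has 3→7.
A3 = A2; e.g. 1 (Black) can still go to 6. Fixed point.
4 never enters the attractor, so Black can avoid the target forever.

Black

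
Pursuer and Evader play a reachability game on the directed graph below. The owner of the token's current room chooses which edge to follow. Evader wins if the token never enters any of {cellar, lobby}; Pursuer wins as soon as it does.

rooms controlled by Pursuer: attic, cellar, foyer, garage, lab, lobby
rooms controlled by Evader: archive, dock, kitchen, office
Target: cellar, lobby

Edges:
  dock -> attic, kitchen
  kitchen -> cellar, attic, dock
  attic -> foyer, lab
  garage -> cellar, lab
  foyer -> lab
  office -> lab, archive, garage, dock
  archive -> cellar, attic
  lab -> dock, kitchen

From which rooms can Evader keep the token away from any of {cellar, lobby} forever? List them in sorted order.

archive, attic, dock, foyer, kitchen, lab, office

A0 = {cellar, lobby}
A1: add {garage} — garage (Pursuer) has garage→cellar.
A2 = A1; e.g. foyer (Pursuer) has no edge into A1. Fixed point.
Pursuer's attractor = {cellar, garage, lobby}; Evader avoids the target exactly from the complement.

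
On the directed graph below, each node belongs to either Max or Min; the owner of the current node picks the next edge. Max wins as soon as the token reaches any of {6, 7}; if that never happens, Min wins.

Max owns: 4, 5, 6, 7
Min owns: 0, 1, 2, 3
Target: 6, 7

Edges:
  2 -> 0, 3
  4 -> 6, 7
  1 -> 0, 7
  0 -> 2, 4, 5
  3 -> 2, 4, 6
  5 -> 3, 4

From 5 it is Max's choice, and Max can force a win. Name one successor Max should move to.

A0 = {6, 7}
A1: add {4} — 4 (Max) has 4→6.
A2: add {5} — 5 (Max) has 5→4.
A3 = A2; e.g. 0 (Min) can still go to 2. Fixed point.
From 5, successor 4 is in the attractor (rank 1); the other successor 3 is not.

4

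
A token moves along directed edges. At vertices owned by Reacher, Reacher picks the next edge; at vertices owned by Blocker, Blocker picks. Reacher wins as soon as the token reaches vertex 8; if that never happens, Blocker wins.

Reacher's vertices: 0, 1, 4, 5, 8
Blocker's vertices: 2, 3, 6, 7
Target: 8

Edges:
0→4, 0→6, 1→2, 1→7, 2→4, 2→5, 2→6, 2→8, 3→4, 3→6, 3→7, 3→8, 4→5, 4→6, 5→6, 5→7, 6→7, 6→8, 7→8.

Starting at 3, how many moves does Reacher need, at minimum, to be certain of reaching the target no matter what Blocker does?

A0 = {8}
A1: add {7} — 7 (Blocker): all of {8} already in.
A2: add {1, 5, 6} — 1 (Reacher) has 1→7; 5 (Reacher) has 5→7; 6 (Blocker): all of {7, 8} already in.
A3: add {0, 4} — 0 (Reacher) has 0→6; 4 (Reacher) has 4→5.
A4: add {2, 3} — 2 (Blocker): all of {4, 5, 6, 8} already in; 3 (Blocker): all of {4, 6, 7, 8} already in.
A4 = all vertices. Fixed point.
3 enters the attractor at level 4, so Reacher can force the target in 4 moves from there.

4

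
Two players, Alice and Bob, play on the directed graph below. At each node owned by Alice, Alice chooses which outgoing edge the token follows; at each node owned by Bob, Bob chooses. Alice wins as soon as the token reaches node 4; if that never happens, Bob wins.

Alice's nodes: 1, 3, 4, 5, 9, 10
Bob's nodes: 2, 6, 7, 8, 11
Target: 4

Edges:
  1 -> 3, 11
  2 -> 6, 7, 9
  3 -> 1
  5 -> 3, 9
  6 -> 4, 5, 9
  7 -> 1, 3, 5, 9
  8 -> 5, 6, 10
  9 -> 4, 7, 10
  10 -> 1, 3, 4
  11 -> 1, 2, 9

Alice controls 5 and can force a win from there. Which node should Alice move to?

A0 = {4}
A1: add {9, 10} — 9 (Alice) has 9→4; 10 (Alice) has 10→4.
A2: add {5} — 5 (Alice) has 5→9.
A3: add {6} — 6 (Bob): all of {4, 5, 9} already in.
A4: add {8} — 8 (Bob): all of {5, 6, 10} already in.
A5 = A4; e.g. 1 (Alice) has no edge into A4. Fixed point.
From 5, successor 9 is in the attractor (rank 1); the other successor 3 is not.

9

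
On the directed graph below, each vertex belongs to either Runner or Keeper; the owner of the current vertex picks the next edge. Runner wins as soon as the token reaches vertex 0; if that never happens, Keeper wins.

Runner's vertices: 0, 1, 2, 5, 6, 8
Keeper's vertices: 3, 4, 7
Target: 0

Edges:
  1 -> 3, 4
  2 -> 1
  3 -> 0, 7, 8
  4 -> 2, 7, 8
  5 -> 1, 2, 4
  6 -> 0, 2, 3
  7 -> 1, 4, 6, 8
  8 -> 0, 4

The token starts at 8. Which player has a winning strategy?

A0 = {0}
A1: add {6, 8} — 6 (Runner) has 6→0; 8 (Runner) has 8→0.
A2 = A1; e.g. 1 (Runner) has no edge into A1. Fixed point.
8 ∈ A1, so Runner can force the target.

Runner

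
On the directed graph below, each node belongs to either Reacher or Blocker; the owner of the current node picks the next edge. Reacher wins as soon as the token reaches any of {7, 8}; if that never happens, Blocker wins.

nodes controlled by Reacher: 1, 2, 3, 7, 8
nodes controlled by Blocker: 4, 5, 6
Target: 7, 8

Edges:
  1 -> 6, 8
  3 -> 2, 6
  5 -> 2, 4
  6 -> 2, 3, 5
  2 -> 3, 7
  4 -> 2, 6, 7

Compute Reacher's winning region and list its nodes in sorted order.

1, 2, 3, 7, 8

A0 = {7, 8}
A1: add {1, 2} — 1 (Reacher) has 1→8; 2 (Reacher) has 2→7.
A2: add {3} — 3 (Reacher) has 3→2.
A3 = A2; e.g. 4 (Blocker) can still go to 6. Fixed point.
Reacher's winning region = {1, 2, 3, 7, 8}.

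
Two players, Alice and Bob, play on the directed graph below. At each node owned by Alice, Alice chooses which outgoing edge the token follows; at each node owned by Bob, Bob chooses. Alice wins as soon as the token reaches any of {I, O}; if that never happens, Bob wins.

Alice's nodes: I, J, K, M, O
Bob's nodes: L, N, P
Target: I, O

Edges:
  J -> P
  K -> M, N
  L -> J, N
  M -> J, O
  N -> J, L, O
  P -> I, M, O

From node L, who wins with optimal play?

Bob

A0 = {I, O}
A1: add {M} — M (Alice) has M→O.
A2: add {K, P} — K (Alice) has K→M; P (Bob): all of {I, M, O} already in.
A3: add {J} — J (Alice) has J→P.
A4 = A3; e.g. L (Bob) can still go to N. Fixed point.
L never enters the attractor, so Bob can avoid the target forever.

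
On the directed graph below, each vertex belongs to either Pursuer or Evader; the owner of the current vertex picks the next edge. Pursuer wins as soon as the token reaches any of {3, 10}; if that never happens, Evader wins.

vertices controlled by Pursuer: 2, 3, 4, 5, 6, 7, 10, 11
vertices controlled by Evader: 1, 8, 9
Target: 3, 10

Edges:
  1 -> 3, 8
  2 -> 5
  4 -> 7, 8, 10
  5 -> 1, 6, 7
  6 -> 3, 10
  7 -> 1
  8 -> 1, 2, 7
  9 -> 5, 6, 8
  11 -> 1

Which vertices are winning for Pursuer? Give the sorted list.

A0 = {3, 10}
A1: add {4, 6} — 4 (Pursuer) has 4→10; 6 (Pursuer) has 6→3.
A2: add {5} — 5 (Pursuer) has 5→6.
A3: add {2} — 2 (Pursuer) has 2→5.
A4 = A3; e.g. 1 (Evader) can still go to 8. Fixed point.
Pursuer's winning region = {2, 3, 4, 5, 6, 10}.

2, 3, 4, 5, 6, 10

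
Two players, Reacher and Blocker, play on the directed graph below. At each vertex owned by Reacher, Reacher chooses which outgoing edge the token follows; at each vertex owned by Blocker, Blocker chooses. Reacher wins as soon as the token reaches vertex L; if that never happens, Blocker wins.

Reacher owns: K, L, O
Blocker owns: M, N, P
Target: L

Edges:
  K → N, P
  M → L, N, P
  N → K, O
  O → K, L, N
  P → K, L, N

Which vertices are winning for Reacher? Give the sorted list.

A0 = {L}
A1: add {O} — O (Reacher) has O→L.
A2 = A1; e.g. K (Reacher) has no edge into A1. Fixed point.
Reacher's winning region = {L, O}.

L, O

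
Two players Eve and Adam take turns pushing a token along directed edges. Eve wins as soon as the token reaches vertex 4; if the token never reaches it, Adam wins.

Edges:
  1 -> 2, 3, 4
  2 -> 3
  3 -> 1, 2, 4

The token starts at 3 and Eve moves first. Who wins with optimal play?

Track states (vertex, player-to-move).
A0 = {(4,Eve), (4,Adam)}
A1: add {(1,Eve), (3,Eve)}.
(3,Eve) ∈ A1 ⇒ Eve forces the target.

Eve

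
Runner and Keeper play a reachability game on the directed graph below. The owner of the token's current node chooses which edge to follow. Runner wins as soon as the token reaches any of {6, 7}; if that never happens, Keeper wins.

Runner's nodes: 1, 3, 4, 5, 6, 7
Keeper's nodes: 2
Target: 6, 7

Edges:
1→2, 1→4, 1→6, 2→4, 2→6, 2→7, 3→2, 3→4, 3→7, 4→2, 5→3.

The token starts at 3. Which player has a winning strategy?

A0 = {6, 7}
A1: add {1, 3} — 1 (Runner) has 1→6; 3 (Runner) has 3→7.
3 ∈ A1, so Runner can force the target.

Runner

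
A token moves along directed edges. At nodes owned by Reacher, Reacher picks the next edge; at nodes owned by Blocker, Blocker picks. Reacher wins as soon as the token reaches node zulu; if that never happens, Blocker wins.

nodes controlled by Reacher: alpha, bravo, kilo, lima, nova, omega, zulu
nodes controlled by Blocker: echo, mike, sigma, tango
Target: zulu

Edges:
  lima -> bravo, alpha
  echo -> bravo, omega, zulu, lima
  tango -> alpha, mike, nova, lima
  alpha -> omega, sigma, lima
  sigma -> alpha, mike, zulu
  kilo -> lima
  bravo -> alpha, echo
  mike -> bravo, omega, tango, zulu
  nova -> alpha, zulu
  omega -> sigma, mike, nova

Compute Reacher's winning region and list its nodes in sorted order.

alpha, bravo, echo, kilo, lima, nova, omega, zulu

A0 = {zulu}
A1: add {nova} — nova (Reacher) has nova→zulu.
A2: add {omega} — omega (Reacher) has omega→nova.
A3: add {alpha} — alpha (Reacher) has alpha→omega.
A4: add {bravo, lima} — bravo (Reacher) has bravo→alpha; lima (Reacher) has lima→alpha.
A5: add {echo, kilo} — echo (Blocker): all of {bravo, omega, zulu, lima} already in; kilo (Reacher) has kilo→lima.
A6 = A5; e.g. sigma (Blocker) can still go to mike. Fixed point.
Reacher's winning region = {alpha, bravo, echo, kilo, lima, nova, omega, zulu}.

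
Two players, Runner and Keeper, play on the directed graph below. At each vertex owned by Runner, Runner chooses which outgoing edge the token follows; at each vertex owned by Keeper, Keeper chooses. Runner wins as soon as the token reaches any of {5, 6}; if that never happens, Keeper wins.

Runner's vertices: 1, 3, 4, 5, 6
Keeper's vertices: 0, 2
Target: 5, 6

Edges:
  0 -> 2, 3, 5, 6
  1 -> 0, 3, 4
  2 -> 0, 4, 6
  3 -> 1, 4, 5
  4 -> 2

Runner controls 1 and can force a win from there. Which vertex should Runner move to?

A0 = {5, 6}
A1: add {3} — 3 (Runner) has 3→5.
A2: add {1} — 1 (Runner) has 1→3.
A3 = A2; e.g. 0 (Keeper) can still go to 2. Fixed point.
From 1, successor 3 is in the attractor (rank 1); the other successors 0, 4 are not.

3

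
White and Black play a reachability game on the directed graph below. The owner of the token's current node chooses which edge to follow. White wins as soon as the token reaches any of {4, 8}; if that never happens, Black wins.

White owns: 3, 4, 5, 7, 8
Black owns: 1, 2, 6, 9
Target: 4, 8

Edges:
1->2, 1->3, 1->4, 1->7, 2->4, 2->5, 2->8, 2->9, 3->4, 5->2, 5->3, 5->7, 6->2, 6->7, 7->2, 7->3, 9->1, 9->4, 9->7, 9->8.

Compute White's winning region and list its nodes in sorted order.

3, 4, 5, 7, 8

A0 = {4, 8}
A1: add {3} — 3 (White) has 3→4.
A2: add {5, 7} — 5 (White) has 5→3; 7 (White) has 7→3.
A3 = A2; e.g. 1 (Black) can still go to 2. Fixed point.
White's winning region = {3, 4, 5, 7, 8}.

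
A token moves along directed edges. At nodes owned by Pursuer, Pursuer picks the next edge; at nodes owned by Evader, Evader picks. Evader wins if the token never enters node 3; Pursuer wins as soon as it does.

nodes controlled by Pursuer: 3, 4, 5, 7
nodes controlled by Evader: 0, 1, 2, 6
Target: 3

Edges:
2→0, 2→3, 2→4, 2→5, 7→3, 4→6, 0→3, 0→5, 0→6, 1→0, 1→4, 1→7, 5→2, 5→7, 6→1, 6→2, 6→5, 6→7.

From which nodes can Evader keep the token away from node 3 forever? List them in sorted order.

A0 = {3}
A1: add {7} — 7 (Pursuer) has 7→3.
A2: add {5} — 5 (Pursuer) has 5→7.
A3 = A2; e.g. 0 (Evader) can still go to 6. Fixed point.
Pursuer's attractor = {3, 5, 7}; Evader avoids the target exactly from the complement.

0, 1, 2, 4, 6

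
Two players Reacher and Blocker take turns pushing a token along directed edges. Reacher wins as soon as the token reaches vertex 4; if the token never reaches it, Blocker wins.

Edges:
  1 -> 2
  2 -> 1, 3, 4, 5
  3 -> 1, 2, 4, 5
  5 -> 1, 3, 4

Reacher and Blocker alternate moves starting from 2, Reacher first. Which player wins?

Track states (vertex, player-to-move).
A0 = {(4,Reacher), (4,Blocker)}
A1: add {(2,Reacher), (3,Reacher), (5,Reacher)}.
(2,Reacher) ∈ A1 ⇒ Reacher forces the target.

Reacher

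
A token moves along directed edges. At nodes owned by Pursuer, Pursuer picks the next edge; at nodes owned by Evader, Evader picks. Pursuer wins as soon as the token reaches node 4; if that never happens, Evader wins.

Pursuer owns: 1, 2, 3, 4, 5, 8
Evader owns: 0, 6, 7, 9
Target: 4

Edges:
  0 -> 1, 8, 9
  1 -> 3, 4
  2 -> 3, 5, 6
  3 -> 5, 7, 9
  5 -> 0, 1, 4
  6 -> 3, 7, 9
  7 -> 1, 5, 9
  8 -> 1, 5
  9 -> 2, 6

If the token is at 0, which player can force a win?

A0 = {4}
A1: add {1, 5} — 1 (Pursuer) has 1→4; 5 (Pursuer) has 5→4.
A2: add {2, 3, 8} — 2 (Pursuer) has 2→5; 3 (Pursuer) has 3→5; 8 (Pursuer) has 8→1.
A3 = A2; e.g. 0 (Evader) can still go to 9. Fixed point.
0 never enters the attractor, so Evader can avoid the target forever.

Evader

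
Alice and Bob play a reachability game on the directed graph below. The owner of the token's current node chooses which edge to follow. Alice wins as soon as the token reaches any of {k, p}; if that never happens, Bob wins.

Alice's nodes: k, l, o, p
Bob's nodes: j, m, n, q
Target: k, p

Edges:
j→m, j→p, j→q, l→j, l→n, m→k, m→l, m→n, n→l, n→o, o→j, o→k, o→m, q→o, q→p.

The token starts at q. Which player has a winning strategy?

A0 = {k, p}
A1: add {o} — o (Alice) has o→k.
A2: add {q} — q (Bob): all of {o, p} already in.
A3 = A2; e.g. j (Bob) can still go to m. Fixed point.
q ∈ A2, so Alice can force the target.

Alice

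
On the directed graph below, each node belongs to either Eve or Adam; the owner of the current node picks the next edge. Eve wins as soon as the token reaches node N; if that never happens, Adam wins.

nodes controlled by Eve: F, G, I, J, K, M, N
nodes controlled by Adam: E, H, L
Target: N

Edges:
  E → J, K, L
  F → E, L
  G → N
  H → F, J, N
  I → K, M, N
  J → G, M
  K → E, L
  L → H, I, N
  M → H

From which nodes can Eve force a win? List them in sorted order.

G, I, J, N

A0 = {N}
A1: add {G, I} — G (Eve) has G→N; I (Eve) has I→N.
A2: add {J} — J (Eve) has J→G.
A3 = A2; e.g. E (Adam) can still go to K. Fixed point.
Eve's winning region = {G, I, J, N}.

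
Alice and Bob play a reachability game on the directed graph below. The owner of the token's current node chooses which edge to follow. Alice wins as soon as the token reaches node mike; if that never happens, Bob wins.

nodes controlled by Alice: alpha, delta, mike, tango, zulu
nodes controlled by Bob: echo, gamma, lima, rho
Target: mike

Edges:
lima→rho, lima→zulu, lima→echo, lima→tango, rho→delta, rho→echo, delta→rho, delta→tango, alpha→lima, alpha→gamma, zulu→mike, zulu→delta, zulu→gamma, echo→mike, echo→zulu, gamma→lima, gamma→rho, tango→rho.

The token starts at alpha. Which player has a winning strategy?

A0 = {mike}
A1: add {zulu} — zulu (Alice) has zulu→mike.
A2: add {echo} — echo (Bob): all of {mike, zulu} already in.
A3 = A2; e.g. lima (Bob) can still go to rho. Fixed point.
alpha never enters the attractor, so Bob can avoid the target forever.

Bob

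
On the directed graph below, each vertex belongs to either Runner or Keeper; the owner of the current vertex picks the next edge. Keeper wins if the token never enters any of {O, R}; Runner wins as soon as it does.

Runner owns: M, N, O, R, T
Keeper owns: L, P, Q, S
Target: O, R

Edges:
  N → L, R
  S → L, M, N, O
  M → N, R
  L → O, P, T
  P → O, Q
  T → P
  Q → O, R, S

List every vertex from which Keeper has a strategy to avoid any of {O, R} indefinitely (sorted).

L, P, Q, S, T

A0 = {O, R}
A1: add {M, N} — M (Runner) has M→R; N (Runner) has N→R.
A2 = A1; e.g. L (Keeper) can still go to P. Fixed point.
Runner's attractor = {M, N, O, R}; Keeper avoids the target exactly from the complement.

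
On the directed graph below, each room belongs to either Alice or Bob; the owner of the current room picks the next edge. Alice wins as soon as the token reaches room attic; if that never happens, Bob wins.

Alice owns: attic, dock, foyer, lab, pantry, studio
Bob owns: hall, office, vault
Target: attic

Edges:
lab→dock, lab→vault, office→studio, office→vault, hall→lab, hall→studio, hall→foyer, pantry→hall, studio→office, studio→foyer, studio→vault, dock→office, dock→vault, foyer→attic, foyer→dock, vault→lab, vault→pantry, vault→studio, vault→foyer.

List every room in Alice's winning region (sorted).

attic, foyer, studio

A0 = {attic}
A1: add {foyer} — foyer (Alice) has foyer→attic.
A2: add {studio} — studio (Alice) has studio→foyer.
A3 = A2; e.g. lab (Alice) has no edge into A2. Fixed point.
Alice's winning region = {attic, foyer, studio}.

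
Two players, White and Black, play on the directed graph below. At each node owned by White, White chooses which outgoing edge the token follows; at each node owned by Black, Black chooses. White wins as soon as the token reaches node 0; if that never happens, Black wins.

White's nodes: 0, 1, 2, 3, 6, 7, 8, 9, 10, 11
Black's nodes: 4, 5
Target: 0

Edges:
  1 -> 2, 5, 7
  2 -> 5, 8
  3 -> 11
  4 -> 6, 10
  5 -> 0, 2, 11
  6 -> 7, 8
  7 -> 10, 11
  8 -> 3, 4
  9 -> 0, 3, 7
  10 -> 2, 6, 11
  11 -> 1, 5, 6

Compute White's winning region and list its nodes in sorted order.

0, 9

A0 = {0}
A1: add {9} — 9 (White) has 9→0.
A2 = A1; e.g. 1 (White) has no edge into A1. Fixed point.
White's winning region = {0, 9}.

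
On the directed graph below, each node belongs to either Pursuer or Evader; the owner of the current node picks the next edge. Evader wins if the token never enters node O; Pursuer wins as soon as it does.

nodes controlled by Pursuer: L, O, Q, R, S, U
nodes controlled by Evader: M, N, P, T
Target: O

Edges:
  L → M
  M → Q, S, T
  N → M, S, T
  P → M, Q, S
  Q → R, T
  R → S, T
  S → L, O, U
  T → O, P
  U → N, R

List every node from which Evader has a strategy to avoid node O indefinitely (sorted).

L, M, N, P, T

A0 = {O}
A1: add {S} — S (Pursuer) has S→O.
A2: add {R} — R (Pursuer) has R→S.
A3: add {Q, U} — Q (Pursuer) has Q→R; U (Pursuer) has U→R.
A4 = A3; e.g. L (Pursuer) has no edge into A3. Fixed point.
Pursuer's attractor = {O, Q, R, S, U}; Evader avoids the target exactly from the complement.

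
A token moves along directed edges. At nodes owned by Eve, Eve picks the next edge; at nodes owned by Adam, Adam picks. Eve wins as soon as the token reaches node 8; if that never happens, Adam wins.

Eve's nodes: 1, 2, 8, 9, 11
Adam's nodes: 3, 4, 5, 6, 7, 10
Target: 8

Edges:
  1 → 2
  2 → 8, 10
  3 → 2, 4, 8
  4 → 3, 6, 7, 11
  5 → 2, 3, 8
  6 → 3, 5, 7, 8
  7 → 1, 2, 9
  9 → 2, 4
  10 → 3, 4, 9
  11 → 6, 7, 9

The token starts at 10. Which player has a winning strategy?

A0 = {8}
A1: add {2} — 2 (Eve) has 2→8.
A2: add {1, 9} — 1 (Eve) has 1→2; 9 (Eve) has 9→2.
A3: add {7, 11} — 7 (Adam): all of {1, 2, 9} already in; 11 (Eve) has 11→9.
A4 = A3; e.g. 3 (Adam) can still go to 4. Fixed point.
10 never enters the attractor, so Adam can avoid the target forever.

Adam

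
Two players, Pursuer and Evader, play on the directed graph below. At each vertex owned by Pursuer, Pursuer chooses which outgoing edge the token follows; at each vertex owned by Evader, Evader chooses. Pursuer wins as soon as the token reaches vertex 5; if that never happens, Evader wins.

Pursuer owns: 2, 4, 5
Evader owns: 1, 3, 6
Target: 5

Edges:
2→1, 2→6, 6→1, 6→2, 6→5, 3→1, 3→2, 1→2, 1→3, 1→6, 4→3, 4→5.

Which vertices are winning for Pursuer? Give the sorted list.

A0 = {5}
A1: add {4} — 4 (Pursuer) has 4→5.
A2 = A1; e.g. 1 (Evader) can still go to 2. Fixed point.
Pursuer's winning region = {4, 5}.

4, 5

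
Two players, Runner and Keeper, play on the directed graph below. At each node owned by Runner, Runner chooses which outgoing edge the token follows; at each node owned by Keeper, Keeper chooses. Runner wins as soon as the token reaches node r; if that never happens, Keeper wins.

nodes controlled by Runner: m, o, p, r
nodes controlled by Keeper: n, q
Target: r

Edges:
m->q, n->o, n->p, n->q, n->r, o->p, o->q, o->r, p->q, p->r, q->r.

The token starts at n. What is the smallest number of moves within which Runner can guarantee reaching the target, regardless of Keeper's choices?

2

A0 = {r}
A1: add {o, p, q} — o (Runner) has o→r; p (Runner) has p→r; q (Keeper): all of {r} already in.
A2: add {m, n} — m (Runner) has m→q; n (Keeper): all of {o, p, q, r} already in.
A2 = all vertices. Fixed point.
n enters the attractor at level 2, so Runner can force the target in 2 moves from there.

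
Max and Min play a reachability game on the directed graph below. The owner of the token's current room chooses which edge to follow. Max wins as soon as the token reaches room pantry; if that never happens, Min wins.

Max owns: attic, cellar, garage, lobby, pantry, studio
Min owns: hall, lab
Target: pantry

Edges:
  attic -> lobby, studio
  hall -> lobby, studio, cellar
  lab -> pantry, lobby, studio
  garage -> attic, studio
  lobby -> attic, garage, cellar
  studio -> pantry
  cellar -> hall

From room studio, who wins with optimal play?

Max

A0 = {pantry}
A1: add {studio} — studio (Max) has studio→pantry.
studio ∈ A1, so Max can force the target.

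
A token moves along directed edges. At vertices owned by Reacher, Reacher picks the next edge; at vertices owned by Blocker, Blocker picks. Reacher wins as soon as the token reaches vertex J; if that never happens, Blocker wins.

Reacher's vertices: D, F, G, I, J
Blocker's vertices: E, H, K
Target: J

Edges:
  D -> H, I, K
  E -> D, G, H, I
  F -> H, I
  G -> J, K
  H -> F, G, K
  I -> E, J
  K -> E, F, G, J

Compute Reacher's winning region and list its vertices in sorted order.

A0 = {J}
A1: add {G, I} — G (Reacher) has G→J; I (Reacher) has I→J.
A2: add {D, F} — D (Reacher) has D→I; F (Reacher) has F→I.
A3 = A2; e.g. E (Blocker) can still go to H. Fixed point.
Reacher's winning region = {D, F, G, I, J}.

D, F, G, I, J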